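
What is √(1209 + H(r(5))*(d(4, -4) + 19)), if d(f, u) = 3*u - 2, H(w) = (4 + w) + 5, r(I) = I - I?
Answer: √1254 ≈ 35.412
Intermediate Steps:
r(I) = 0
H(w) = 9 + w
d(f, u) = -2 + 3*u
√(1209 + H(r(5))*(d(4, -4) + 19)) = √(1209 + (9 + 0)*((-2 + 3*(-4)) + 19)) = √(1209 + 9*((-2 - 12) + 19)) = √(1209 + 9*(-14 + 19)) = √(1209 + 9*5) = √(1209 + 45) = √1254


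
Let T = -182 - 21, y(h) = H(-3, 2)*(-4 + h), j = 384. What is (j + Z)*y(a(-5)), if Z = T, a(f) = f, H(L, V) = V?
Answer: -3258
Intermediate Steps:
y(h) = -8 + 2*h (y(h) = 2*(-4 + h) = -8 + 2*h)
T = -203
Z = -203
(j + Z)*y(a(-5)) = (384 - 203)*(-8 + 2*(-5)) = 181*(-8 - 10) = 181*(-18) = -3258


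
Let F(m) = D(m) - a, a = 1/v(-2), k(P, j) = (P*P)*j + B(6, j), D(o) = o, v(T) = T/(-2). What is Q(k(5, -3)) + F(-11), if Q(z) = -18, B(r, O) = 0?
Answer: -30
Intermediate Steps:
v(T) = -T/2 (v(T) = T*(-½) = -T/2)
k(P, j) = j*P² (k(P, j) = (P*P)*j + 0 = P²*j + 0 = j*P² + 0 = j*P²)
a = 1 (a = 1/(-½*(-2)) = 1/1 = 1)
F(m) = -1 + m (F(m) = m - 1*1 = m - 1 = -1 + m)
Q(k(5, -3)) + F(-11) = -18 + (-1 - 11) = -18 - 12 = -30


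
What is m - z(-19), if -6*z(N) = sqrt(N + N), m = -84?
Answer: -84 + I*sqrt(38)/6 ≈ -84.0 + 1.0274*I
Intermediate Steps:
z(N) = -sqrt(2)*sqrt(N)/6 (z(N) = -sqrt(N + N)/6 = -sqrt(2)*sqrt(N)/6)
m - z(-19) = -84 - (-1)*sqrt(2)*sqrt(-19)/6 = -84 - (-1)*sqrt(2)*I*sqrt(19)/6 = -84 - (-1)*I*sqrt(38)/6 = -84 + I*sqrt(38)/6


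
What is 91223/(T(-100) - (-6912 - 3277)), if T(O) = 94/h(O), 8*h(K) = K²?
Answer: 57014375/6368172 ≈ 8.9530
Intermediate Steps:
h(K) = K²/8
T(O) = 752/O² (T(O) = 94/((O²/8)) = 94*(8/O²) = 752/O²)
91223/(T(-100) - (-6912 - 3277)) = 91223/(752/(-100)² - (-6912 - 3277)) = 91223/(752*(1/10000) - 1*(-10189)) = 91223/(47/625 + 10189) = 91223/(6368172/625) = 91223*(625/6368172) = 57014375/6368172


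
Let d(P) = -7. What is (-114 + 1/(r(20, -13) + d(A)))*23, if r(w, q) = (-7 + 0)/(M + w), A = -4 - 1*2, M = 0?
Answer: -385894/147 ≈ -2625.1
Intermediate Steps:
A = -6 (A = -4 - 2 = -6)
r(w, q) = -7/w (r(w, q) = (-7 + 0)/(0 + w) = -7/w)
(-114 + 1/(r(20, -13) + d(A)))*23 = (-114 + 1/(-7/20 - 7))*23 = (-114 + 1/(-147/20))*23 = (-114 - 20/147)*23 = -16778/147*23 = -385894/147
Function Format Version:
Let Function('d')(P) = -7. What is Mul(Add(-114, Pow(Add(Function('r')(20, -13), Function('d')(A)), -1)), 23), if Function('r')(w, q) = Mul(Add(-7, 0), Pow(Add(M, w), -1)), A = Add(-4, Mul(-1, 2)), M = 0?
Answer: Rational(-385894, 147) ≈ -2625.1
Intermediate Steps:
A = -6 (A = Add(-4, -2) = -6)
Function('r')(w, q) = Mul(-7, Pow(w, -1)) (Function('r')(w, q) = Mul(Add(-7, 0), Pow(Add(0, w), -1)) = Mul(-7, Pow(w, -1)))
Mul(Add(-114, Pow(Add(Function('r')(20, -13), Function('d')(A)), -1)), 23) = Mul(Add(-114, Pow(Add(Mul(-7, Pow(20, -1)), -7), -1)), 23) = Mul(Add(-114, Pow(Add(Mul(-7, Rational(1, 20)), -7), -1)), 23) = Mul(Add(-114, Pow(Add(Rational(-7, 20), -7), -1)), 23) = Mul(Add(-114, Pow(Rational(-147, 20), -1)), 23) = Mul(Add(-114, Rational(-20, 147)), 23) = Mul(Rational(-16778, 147), 23) = Rational(-385894, 147)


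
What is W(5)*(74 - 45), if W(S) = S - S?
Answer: 0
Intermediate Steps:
W(S) = 0
W(5)*(74 - 45) = 0*(74 - 45) = 0*29 = 0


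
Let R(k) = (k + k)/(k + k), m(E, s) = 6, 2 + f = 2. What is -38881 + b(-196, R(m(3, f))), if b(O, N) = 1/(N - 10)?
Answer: -349930/9 ≈ -38881.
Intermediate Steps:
f = 0 (f = -2 + 2 = 0)
R(k) = 1 (R(k) = (2*k)/((2*k)) = (2*k)*(1/(2*k)) = 1)
b(O, N) = 1/(-10 + N)
-38881 + b(-196, R(m(3, f))) = -38881 + 1/(-10 + 1) = -38881 + 1/(-9) = -38881 - 1/9 = -349930/9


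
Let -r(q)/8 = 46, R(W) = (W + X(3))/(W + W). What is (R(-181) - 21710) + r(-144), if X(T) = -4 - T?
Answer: -3996024/181 ≈ -22077.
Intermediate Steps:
R(W) = (-7 + W)/(2*W) (R(W) = (W + (-4 - 1*3))/(W + W) = (W + (-4 - 3))/((2*W)) = (W - 7)*(1/(2*W)) = (-7 + W)*(1/(2*W)) = (-7 + W)/(2*W))
r(q) = -368 (r(q) = -8*46 = -368)
(R(-181) - 21710) + r(-144) = ((½)*(-7 - 181)/(-181) - 21710) - 368 = ((½)*(-1/181)*(-188) - 21710) - 368 = (94/181 - 21710) - 368 = -3929416/181 - 368 = -3996024/181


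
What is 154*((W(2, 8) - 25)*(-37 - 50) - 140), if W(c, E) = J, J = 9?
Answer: 192808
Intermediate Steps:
W(c, E) = 9
154*((W(2, 8) - 25)*(-37 - 50) - 140) = 154*((9 - 25)*(-37 - 50) - 140) = 154*(-16*(-87) - 140) = 154*(1392 - 140) = 154*1252 = 192808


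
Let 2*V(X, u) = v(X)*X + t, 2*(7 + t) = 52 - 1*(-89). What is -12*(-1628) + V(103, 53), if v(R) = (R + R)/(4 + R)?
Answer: 8417433/428 ≈ 19667.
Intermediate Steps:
v(R) = 2*R/(4 + R) (v(R) = (2*R)/(4 + R) = 2*R/(4 + R))
t = 127/2 (t = -7 + (52 - 1*(-89))/2 = -7 + (52 + 89)/2 = -7 + (1/2)*141 = -7 + 141/2 = 127/2 ≈ 63.500)
V(X, u) = 127/4 + X**2/(4 + X) (V(X, u) = ((2*X/(4 + X))*X + 127/2)/2 = (2*X**2/(4 + X) + 127/2)/2 = (127/2 + 2*X**2/(4 + X))/2 = 127/4 + X**2/(4 + X))
-12*(-1628) + V(103, 53) = -12*(-1628) + (127 + 103**2 + (127/4)*103)/(4 + 103) = 19536 + (127 + 10609 + 13081/4)/107 = 19536 + (1/107)*(56025/4) = 19536 + 56025/428 = 8417433/428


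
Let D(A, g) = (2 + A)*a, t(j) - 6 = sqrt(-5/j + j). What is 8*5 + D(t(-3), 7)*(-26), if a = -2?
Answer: 456 + 104*I*sqrt(3)/3 ≈ 456.0 + 60.044*I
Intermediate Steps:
t(j) = 6 + sqrt(j - 5/j) (t(j) = 6 + sqrt(-5/j + j) = 6 + sqrt(j - 5/j))
D(A, g) = -4 - 2*A (D(A, g) = (2 + A)*(-2) = -4 - 2*A)
8*5 + D(t(-3), 7)*(-26) = 8*5 + (-4 - 2*(6 + sqrt(-3 - 5/(-3))))*(-26) = 40 + (-4 - 2*(6 + sqrt(-3 - 5*(-1/3))))*(-26) = 40 + (-4 - 2*(6 + sqrt(-3 + 5/3)))*(-26) = 40 + (-4 - 2*(6 + sqrt(-4/3)))*(-26) = 40 + (-4 - 2*(6 + 2*I*sqrt(3)/3))*(-26) = 40 + (-4 + (-12 - 4*I*sqrt(3)/3))*(-26) = 40 + (-16 - 4*I*sqrt(3)/3)*(-26) = 40 + (416 + 104*I*sqrt(3)/3) = 456 + 104*I*sqrt(3)/3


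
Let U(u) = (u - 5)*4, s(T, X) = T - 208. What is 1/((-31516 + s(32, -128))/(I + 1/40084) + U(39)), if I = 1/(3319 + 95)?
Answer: -21749/2168471054632 ≈ -1.0030e-8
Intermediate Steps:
s(T, X) = -208 + T
I = 1/3414 ≈ 0.00029291
U(u) = -20 + 4*u (U(u) = (-5 + u)*4 = -20 + 4*u)
1/((-31516 + s(32, -128))/(I + 1/40084) + U(39)) = 1/((-31516 + (-208 + 32))/(1/3414 + 1/40084) + (-20 + 4*39)) = 1/((-31516 - 176)/(1/3414 + 1/40084) + (-20 + 156)) = 1/(-31692/21749/68423388 + 136) = 1/(-31692*68423388/21749 + 136) = 1/(-2168474012496/21749 + 136) = 1/(-2168471054632/21749) = -21749/2168471054632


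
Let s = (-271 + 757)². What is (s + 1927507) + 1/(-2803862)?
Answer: 6066724620985/2803862 ≈ 2.1637e+6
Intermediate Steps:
s = 236196 (s = 486² = 236196)
(s + 1927507) + 1/(-2803862) = (236196 + 1927507) + 1/(-2803862) = 2163703 - 1/2803862 = 6066724620985/2803862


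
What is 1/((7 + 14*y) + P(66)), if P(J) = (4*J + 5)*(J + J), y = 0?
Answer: 1/35515 ≈ 2.8157e-5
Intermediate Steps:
P(J) = 2*J*(5 + 4*J) (P(J) = (5 + 4*J)*(2*J) = 2*J*(5 + 4*J))
1/((7 + 14*y) + P(66)) = 1/((7 + 14*0) + 2*66*(5 + 4*66)) = 1/((7 + 0) + 2*66*(5 + 264)) = 1/(7 + 2*66*269) = 1/(7 + 35508) = 1/35515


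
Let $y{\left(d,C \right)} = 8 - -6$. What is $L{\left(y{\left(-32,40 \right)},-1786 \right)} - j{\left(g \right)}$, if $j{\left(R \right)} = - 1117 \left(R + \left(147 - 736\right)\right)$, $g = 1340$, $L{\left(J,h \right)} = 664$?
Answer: $839531$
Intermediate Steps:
$y{\left(d,C \right)} = 14$ ($y{\left(d,C \right)} = 8 + 6 = 14$)
$j{\left(R \right)} = 657913 - 1117 R$ ($j{\left(R \right)} = - 1117 \left(R - 589\right) = - 1117 \left(-589 + R\right) = 657913 - 1117 R$)
$L{\left(y{\left(-32,40 \right)},-1786 \right)} - j{\left(g \right)} = 664 - \left(657913 - 1496780\right) = 664 - -838867 = 664 + 838867 = 839531$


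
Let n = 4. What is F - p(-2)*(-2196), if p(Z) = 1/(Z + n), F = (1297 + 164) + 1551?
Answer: 4110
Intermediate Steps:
F = 3012 (F = 1461 + 1551 = 3012)
p(Z) = 1/(4 + Z) (p(Z) = 1/(Z + 4) = 1/(4 + Z))
F - p(-2)*(-2196) = 3012 - (-2196)/(4 - 2) = 3012 - (-2196)/2 = 3012 - 1*(-1098) = 3012 + 1098 = 4110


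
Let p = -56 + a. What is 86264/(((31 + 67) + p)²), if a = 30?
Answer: 10783/648 ≈ 16.640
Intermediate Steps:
p = -26 (p = -56 + 30 = -26)
86264/(((31 + 67) + p)²) = 86264/(((31 + 67) - 26)²) = 86264/((98 - 26)²) = 86264/(72²) = 86264/5184 = 86264*(1/5184) = 10783/648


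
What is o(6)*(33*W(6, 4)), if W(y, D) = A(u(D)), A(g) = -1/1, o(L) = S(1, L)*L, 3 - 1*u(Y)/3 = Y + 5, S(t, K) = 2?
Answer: -396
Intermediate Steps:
u(Y) = -6 - 3*Y (u(Y) = 9 - 3*(Y + 5) = 9 - 3*(5 + Y) = 9 + (-15 - 3*Y) = -6 - 3*Y)
o(L) = 2*L
A(g) = -1 (A(g) = -1*1 = -1)
W(y, D) = -1
o(6)*(33*W(6, 4)) = (2*6)*(33*(-1)) = 12*(-33) = -396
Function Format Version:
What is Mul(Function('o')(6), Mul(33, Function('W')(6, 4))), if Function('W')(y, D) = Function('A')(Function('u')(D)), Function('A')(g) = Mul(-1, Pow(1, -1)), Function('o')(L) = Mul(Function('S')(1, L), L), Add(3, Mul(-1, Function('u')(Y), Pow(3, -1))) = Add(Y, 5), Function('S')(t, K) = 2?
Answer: -396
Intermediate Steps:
Function('u')(Y) = Add(-6, Mul(-3, Y)) (Function('u')(Y) = Add(9, Mul(-3, Add(Y, 5))) = Add(9, Mul(-3, Add(5, Y))) = Add(9, Add(-15, Mul(-3, Y))) = Add(-6, Mul(-3, Y)))
Function('o')(L) = Mul(2, L)
Function('A')(g) = -1 (Function('A')(g) = Mul(-1, 1) = -1)
Function('W')(y, D) = -1
Mul(Function('o')(6), Mul(33, Function('W')(6, 4))) = Mul(Mul(2, 6), Mul(33, -1)) = Mul(12, -33) = -396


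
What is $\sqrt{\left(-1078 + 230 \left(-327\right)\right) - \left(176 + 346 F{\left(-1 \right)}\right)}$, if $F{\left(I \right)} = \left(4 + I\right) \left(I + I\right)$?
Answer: $2 i \sqrt{18597} \approx 272.74 i$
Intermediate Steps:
$F{\left(I \right)} = 2 I \left(4 + I\right)$ ($F{\left(I \right)} = \left(4 + I\right) 2 I = 2 I \left(4 + I\right)$)
$\sqrt{\left(-1078 + 230 \left(-327\right)\right) - \left(176 + 346 F{\left(-1 \right)}\right)} = \sqrt{\left(-1078 + 230 \left(-327\right)\right) - \left(176 + 346 \cdot 2 \left(-1\right) \left(4 - 1\right)\right)} = \sqrt{\left(-1078 - 75210\right) - \left(176 + 346 \cdot 2 \left(-1\right) 3\right)} = \sqrt{-76288 - -1900} = \sqrt{-76288 + \left(2076 - 176\right)} = \sqrt{-76288 + 1900} = \sqrt{-74388} = 2 i \sqrt{18597}$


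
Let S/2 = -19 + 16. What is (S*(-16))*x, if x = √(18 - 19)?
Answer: 96*I ≈ 96.0*I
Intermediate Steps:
x = I (x = √(-1) = I ≈ 1.0*I)
S = -6 (S = 2*(-19 + 16) = 2*(-3) = -6)
(S*(-16))*x = (-6*(-16))*I = 96*I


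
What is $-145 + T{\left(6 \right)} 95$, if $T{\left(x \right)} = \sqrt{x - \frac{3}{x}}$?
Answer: $-145 + \frac{95 \sqrt{22}}{2} \approx 77.795$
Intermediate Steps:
$-145 + T{\left(6 \right)} 95 = -145 + \sqrt{6 - \frac{3}{6}} \cdot 95 = -145 + \sqrt{6 - \frac{1}{2}} \cdot 95 = -145 + \sqrt{\frac{11}{2}} \cdot 95 = -145 + \frac{\sqrt{22}}{2} \cdot 95 = -145 + \frac{95 \sqrt{22}}{2}$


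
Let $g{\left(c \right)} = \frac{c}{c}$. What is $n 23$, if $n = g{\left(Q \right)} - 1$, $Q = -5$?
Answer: $0$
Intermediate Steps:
$g{\left(c \right)} = 1$
$n = 0$ ($n = 1 - 1 = 0$)
$n 23 = 0 \cdot 23 = 0$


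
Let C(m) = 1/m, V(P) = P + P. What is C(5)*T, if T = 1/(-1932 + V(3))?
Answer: -1/9630 ≈ -0.00010384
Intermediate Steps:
V(P) = 2*P
T = -1/1926 (T = 1/(-1932 + 2*3) = 1/(-1932 + 6) = 1/(-1926) = -1/1926 ≈ -0.00051921)
C(m) = 1/m
C(5)*T = -1/1926/5 = (⅕)*(-1/1926) = -1/9630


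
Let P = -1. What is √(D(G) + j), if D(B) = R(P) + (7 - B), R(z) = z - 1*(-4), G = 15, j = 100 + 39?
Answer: √134 ≈ 11.576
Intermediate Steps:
j = 139
R(z) = 4 + z (R(z) = z + 4 = 4 + z)
D(B) = 10 - B (D(B) = (4 - 1) + (7 - B) = 3 + (7 - B) = 10 - B)
√(D(G) + j) = √((10 - 1*15) + 139) = √((10 - 15) + 139) = √(-5 + 139) = √134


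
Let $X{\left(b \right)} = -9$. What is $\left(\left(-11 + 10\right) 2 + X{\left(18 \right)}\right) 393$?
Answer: $-4323$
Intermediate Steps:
$\left(\left(-11 + 10\right) 2 + X{\left(18 \right)}\right) 393 = \left(\left(-11 + 10\right) 2 - 9\right) 393 = \left(\left(-1\right) 2 - 9\right) 393 = \left(-2 - 9\right) 393 = \left(-11\right) 393 = -4323$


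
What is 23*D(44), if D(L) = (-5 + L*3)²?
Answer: 370967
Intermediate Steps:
D(L) = (-5 + 3*L)²
23*D(44) = 23*(-5 + 3*44)² = 23*(-5 + 132)² = 23*127² = 23*16129 = 370967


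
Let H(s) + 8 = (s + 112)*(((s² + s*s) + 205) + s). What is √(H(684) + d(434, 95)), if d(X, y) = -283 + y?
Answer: 10*√7455342 ≈ 27304.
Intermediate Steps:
H(s) = -8 + (112 + s)*(205 + s + 2*s²) (H(s) = -8 + (s + 112)*(((s² + s*s) + 205) + s) = -8 + (112 + s)*(((s² + s²) + 205) + s) = -8 + (112 + s)*((2*s² + 205) + s) = -8 + (112 + s)*((205 + 2*s²) + s) = -8 + (112 + s)*(205 + s + 2*s²))
√(H(684) + d(434, 95)) = √((22952 + 2*684³ + 225*684² + 317*684) + (-283 + 95)) = √((22952 + 2*320013504 + 225*467856 + 216828) - 188) = √((22952 + 640027008 + 105267600 + 216828) - 188) = √(745534388 - 188) = √745534200 = 10*√7455342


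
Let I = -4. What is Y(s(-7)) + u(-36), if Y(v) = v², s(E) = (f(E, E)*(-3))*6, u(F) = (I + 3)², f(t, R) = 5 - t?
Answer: 46657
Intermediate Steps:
u(F) = 1 (u(F) = (-4 + 3)² = (-1)² = 1)
s(E) = -90 + 18*E (s(E) = ((5 - E)*(-3))*6 = (-15 + 3*E)*6 = -90 + 18*E)
Y(s(-7)) + u(-36) = (-90 + 18*(-7))² + 1 = (-90 - 126)² + 1 = (-216)² + 1 = 46656 + 1 = 46657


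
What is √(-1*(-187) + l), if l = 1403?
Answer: √1590 ≈ 39.875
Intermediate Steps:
√(-1*(-187) + l) = √(-1*(-187) + 1403) = √(187 + 1403) = √1590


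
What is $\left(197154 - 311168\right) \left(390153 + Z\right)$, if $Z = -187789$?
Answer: $-23072329096$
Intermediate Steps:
$\left(197154 - 311168\right) \left(390153 + Z\right) = \left(197154 - 311168\right) \left(390153 - 187789\right) = \left(-114014\right) 202364 = -23072329096$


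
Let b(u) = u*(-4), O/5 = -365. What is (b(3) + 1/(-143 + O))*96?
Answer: -47234/41 ≈ -1152.0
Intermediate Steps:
O = -1825 (O = 5*(-365) = -1825)
b(u) = -4*u
(b(3) + 1/(-143 + O))*96 = (-4*3 + 1/(-143 - 1825))*96 = (-12 + 1/(-1968))*96 = (-12 - 1/1968)*96 = -23617/1968*96 = -47234/41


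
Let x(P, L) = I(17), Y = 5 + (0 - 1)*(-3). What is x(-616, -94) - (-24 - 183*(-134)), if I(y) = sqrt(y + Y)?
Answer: -24493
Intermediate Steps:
Y = 8 (Y = 5 - 1*(-3) = 5 + 3 = 8)
I(y) = sqrt(8 + y) (I(y) = sqrt(y + 8) = sqrt(8 + y))
x(P, L) = 5 (x(P, L) = sqrt(8 + 17) = sqrt(25) = 5)
x(-616, -94) - (-24 - 183*(-134)) = 5 - (-24 - 183*(-134)) = 5 - (-24 + 24522) = 5 - 1*24498 = 5 - 24498 = -24493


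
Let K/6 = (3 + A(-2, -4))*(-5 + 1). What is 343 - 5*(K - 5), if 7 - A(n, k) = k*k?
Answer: -352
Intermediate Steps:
A(n, k) = 7 - k² (A(n, k) = 7 - k*k = 7 - k²)
K = 144 (K = 6*((3 + (7 - 1*(-4)²))*(-5 + 1)) = 6*((3 + (7 - 1*16))*(-4)) = 6*((3 + (7 - 16))*(-4)) = 6*((3 - 9)*(-4)) = 6*(-6*(-4)) = 6*24 = 144)
343 - 5*(K - 5) = 343 - 5*(144 - 5) = 343 - 5*139 = 343 - 695 = -352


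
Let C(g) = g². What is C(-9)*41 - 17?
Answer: 3304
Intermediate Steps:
C(-9)*41 - 17 = (-9)²*41 - 17 = 81*41 - 17 = 3321 - 17 = 3304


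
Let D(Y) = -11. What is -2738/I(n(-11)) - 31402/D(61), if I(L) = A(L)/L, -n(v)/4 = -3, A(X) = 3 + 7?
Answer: -23698/55 ≈ -430.87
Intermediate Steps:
A(X) = 10
n(v) = 12 (n(v) = -4*(-3) = 12)
I(L) = 10/L
-2738/I(n(-11)) - 31402/D(61) = -2738/(10/12) - 31402/(-11) = -2738/(10*(1/12)) - 31402*(-1/11) = -2738/⅚ + 31402/11 = -2738*6/5 + 31402/11 = -16428/5 + 31402/11 = -23698/55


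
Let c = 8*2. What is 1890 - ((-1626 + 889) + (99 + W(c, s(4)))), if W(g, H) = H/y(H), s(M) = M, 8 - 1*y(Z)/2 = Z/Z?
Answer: 17694/7 ≈ 2527.7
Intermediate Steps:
c = 16
y(Z) = 14 (y(Z) = 16 - 2*Z/Z = 16 - 2*1 = 16 - 2 = 14)
W(g, H) = H/14
1890 - ((-1626 + 889) + (99 + W(c, s(4)))) = 1890 - ((-1626 + 889) + (99 + (1/14)*4)) = 1890 - (-737 + (99 + 2/7)) = 1890 - (-737 + 695/7) = 1890 - 1*(-4464/7) = 1890 + 4464/7 = 17694/7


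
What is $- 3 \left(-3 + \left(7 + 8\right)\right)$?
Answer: $-36$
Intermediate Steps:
$- 3 \left(-3 + \left(7 + 8\right)\right) = - 3 \left(-3 + 15\right) = \left(-3\right) 12 = -36$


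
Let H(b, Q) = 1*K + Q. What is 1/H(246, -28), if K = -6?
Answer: -1/34 ≈ -0.029412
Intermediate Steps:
H(b, Q) = -6 + Q (H(b, Q) = 1*(-6) + Q = -6 + Q)
1/H(246, -28) = 1/(-6 - 28) = 1/(-34) = -1/34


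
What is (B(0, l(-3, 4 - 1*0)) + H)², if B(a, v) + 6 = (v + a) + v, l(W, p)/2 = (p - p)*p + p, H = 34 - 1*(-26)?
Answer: 4900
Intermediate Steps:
H = 60 (H = 34 + 26 = 60)
l(W, p) = 2*p (l(W, p) = 2*((p - p)*p + p) = 2*(0*p + p) = 2*(0 + p) = 2*p)
B(a, v) = -6 + a + 2*v (B(a, v) = -6 + ((v + a) + v) = -6 + ((a + v) + v) = -6 + (a + 2*v) = -6 + a + 2*v)
(B(0, l(-3, 4 - 1*0)) + H)² = ((-6 + 0 + 2*(2*(4 - 1*0))) + 60)² = ((-6 + 0 + 2*(2*(4 + 0))) + 60)² = ((-6 + 0 + 2*(2*4)) + 60)² = ((-6 + 0 + 2*8) + 60)² = ((-6 + 0 + 16) + 60)² = (10 + 60)² = 70² = 4900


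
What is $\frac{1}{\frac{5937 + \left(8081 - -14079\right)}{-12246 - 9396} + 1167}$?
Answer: $\frac{21642}{25228117} \approx 0.00085785$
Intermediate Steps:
$\frac{1}{\frac{5937 + \left(8081 - -14079\right)}{-12246 - 9396} + 1167} = \frac{1}{\frac{5937 + \left(8081 + 14079\right)}{-21642} + 1167} = \frac{1}{\left(5937 + 22160\right) \left(- \frac{1}{21642}\right) + 1167} = \frac{1}{28097 \left(- \frac{1}{21642}\right) + 1167} = \frac{1}{- \frac{28097}{21642} + 1167} = \frac{1}{\frac{25228117}{21642}} = \frac{21642}{25228117}$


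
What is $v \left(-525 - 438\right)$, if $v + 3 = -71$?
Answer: $71262$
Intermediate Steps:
$v = -74$ ($v = -3 - 71 = -74$)
$v \left(-525 - 438\right) = - 74 \left(-525 - 438\right) = \left(-74\right) \left(-963\right) = 71262$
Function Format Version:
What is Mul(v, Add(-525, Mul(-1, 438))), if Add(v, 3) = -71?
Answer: 71262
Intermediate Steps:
v = -74 (v = Add(-3, -71) = -74)
Mul(v, Add(-525, Mul(-1, 438))) = Mul(-74, Add(-525, Mul(-1, 438))) = Mul(-74, Add(-525, -438)) = Mul(-74, -963) = 71262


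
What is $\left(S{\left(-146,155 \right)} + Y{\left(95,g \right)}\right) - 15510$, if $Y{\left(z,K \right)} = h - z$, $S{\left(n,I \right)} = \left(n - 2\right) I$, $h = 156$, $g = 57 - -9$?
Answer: $-38389$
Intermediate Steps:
$g = 66$ ($g = 57 + 9 = 66$)
$S{\left(n,I \right)} = I \left(-2 + n\right)$ ($S{\left(n,I \right)} = \left(-2 + n\right) I = I \left(-2 + n\right)$)
$Y{\left(z,K \right)} = 156 - z$
$\left(S{\left(-146,155 \right)} + Y{\left(95,g \right)}\right) - 15510 = \left(155 \left(-2 - 146\right) + \left(156 - 95\right)\right) - 15510 = \left(155 \left(-148\right) + \left(156 - 95\right)\right) - 15510 = \left(-22940 + 61\right) - 15510 = -22879 - 15510 = -38389$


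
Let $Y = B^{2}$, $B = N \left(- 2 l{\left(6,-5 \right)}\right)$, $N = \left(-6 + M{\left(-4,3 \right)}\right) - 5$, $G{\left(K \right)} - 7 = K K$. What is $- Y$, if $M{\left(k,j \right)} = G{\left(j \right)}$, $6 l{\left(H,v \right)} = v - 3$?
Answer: $- \frac{1600}{9} \approx -177.78$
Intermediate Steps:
$l{\left(H,v \right)} = - \frac{1}{2} + \frac{v}{6}$ ($l{\left(H,v \right)} = \frac{v - 3}{6} = \frac{-3 + v}{6} = - \frac{1}{2} + \frac{v}{6}$)
$G{\left(K \right)} = 7 + K^{2}$ ($G{\left(K \right)} = 7 + K K = 7 + K^{2}$)
$M{\left(k,j \right)} = 7 + j^{2}$
$N = 5$ ($N = \left(-6 + \left(7 + 3^{2}\right)\right) - 5 = \left(-6 + \left(7 + 9\right)\right) - 5 = \left(-6 + 16\right) - 5 = 10 - 5 = 5$)
$B = \frac{40}{3}$ ($B = 5 \left(- 2 \left(- \frac{1}{2} + \frac{1}{6} \left(-5\right)\right)\right) = 5 \left(- 2 \left(- \frac{1}{2} - \frac{5}{6}\right)\right) = 5 \left(\left(-2\right) \left(- \frac{4}{3}\right)\right) = 5 \cdot \frac{8}{3} = \frac{40}{3} \approx 13.333$)
$Y = \frac{1600}{9}$ ($Y = \left(\frac{40}{3}\right)^{2} = \frac{1600}{9} \approx 177.78$)
$- Y = \left(-1\right) \frac{1600}{9} = - \frac{1600}{9}$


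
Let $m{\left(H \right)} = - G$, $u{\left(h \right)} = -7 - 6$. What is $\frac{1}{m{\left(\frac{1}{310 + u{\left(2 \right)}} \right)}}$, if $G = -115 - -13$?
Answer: $\frac{1}{102} \approx 0.0098039$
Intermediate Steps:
$u{\left(h \right)} = -13$
$G = -102$ ($G = -115 + 13 = -102$)
$m{\left(H \right)} = 102$ ($m{\left(H \right)} = \left(-1\right) \left(-102\right) = 102$)
$\frac{1}{m{\left(\frac{1}{310 + u{\left(2 \right)}} \right)}} = \frac{1}{102}$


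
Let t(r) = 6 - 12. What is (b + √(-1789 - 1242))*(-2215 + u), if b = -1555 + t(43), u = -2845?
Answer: 7898660 - 5060*I*√3031 ≈ 7.8987e+6 - 2.7858e+5*I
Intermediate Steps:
t(r) = -6
b = -1561 (b = -1555 - 6 = -1561)
(b + √(-1789 - 1242))*(-2215 + u) = (-1561 + √(-1789 - 1242))*(-2215 - 2845) = (-1561 + √(-3031))*(-5060) = (-1561 + I*√3031)*(-5060) = 7898660 - 5060*I*√3031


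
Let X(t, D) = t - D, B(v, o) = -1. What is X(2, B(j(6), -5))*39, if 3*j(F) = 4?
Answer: 117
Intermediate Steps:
j(F) = 4/3 (j(F) = (⅓)*4 = 4/3)
X(2, B(j(6), -5))*39 = (2 - 1*(-1))*39 = (2 + 1)*39 = 3*39 = 117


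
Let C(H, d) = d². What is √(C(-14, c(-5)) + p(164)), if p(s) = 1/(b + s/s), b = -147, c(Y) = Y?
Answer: √532754/146 ≈ 4.9993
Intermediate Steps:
p(s) = -1/146 (p(s) = 1/(-147 + s/s) = 1/(-147 + 1) = 1/(-146) = -1/146)
√(C(-14, c(-5)) + p(164)) = √((-5)² - 1/146) = √(25 - 1/146) = √(3649/146) = √532754/146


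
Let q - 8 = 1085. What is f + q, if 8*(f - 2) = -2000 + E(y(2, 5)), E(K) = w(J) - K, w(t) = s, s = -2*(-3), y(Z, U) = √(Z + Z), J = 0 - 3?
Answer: 1691/2 ≈ 845.50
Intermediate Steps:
q = 1093 (q = 8 + 1085 = 1093)
J = -3
y(Z, U) = √2*√Z (y(Z, U) = √(2*Z) = √2*√Z)
s = 6
w(t) = 6
E(K) = 6 - K
f = -495/2 (f = 2 + (-2000 + (6 - √2*√2))/8 = 2 + (-2000 + (6 - 1*2))/8 = 2 + (-2000 + (6 - 2))/8 = 2 + (-2000 + 4)/8 = 2 + (⅛)*(-1996) = 2 - 499/2 = -495/2 ≈ -247.50)
f + q = -495/2 + 1093 = 1691/2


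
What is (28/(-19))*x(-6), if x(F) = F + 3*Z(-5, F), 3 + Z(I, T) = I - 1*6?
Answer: 1344/19 ≈ 70.737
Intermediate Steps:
Z(I, T) = -9 + I (Z(I, T) = -3 + (I - 1*6) = -3 + (I - 6) = -3 + (-6 + I) = -9 + I)
x(F) = -42 + F (x(F) = F + 3*(-9 - 5) = F + 3*(-14) = F - 42 = -42 + F)
(28/(-19))*x(-6) = (28/(-19))*(-42 - 6) = (28*(-1/19))*(-48) = -28/19*(-48) = 1344/19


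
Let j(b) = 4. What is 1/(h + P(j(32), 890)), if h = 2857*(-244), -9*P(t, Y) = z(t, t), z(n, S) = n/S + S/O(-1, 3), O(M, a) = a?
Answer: -27/18821923 ≈ -1.4345e-6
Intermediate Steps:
z(n, S) = S/3 + n/S (z(n, S) = n/S + S/3 = S/3 + n/S)
P(t, Y) = -1/9 - t/27 (P(t, Y) = -(t/3 + t/t)/9 = -(t/3 + 1)/9 = -(1 + t/3)/9 = -1/9 - t/27)
h = -697108
1/(h + P(j(32), 890)) = 1/(-697108 + (-1/9 - 1/27*4)) = 1/(-697108 + (-1/9 - 4/27)) = 1/(-697108 - 7/27) = 1/(-18821923/27) = -27/18821923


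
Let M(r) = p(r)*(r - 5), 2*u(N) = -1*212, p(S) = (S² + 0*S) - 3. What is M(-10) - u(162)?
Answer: -1349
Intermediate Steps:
p(S) = -3 + S² (p(S) = (S² + 0) - 3 = S² - 3 = -3 + S²)
u(N) = -106 (u(N) = (-1*212)/2 = (½)*(-212) = -106)
M(r) = (-5 + r)*(-3 + r²) (M(r) = (-3 + r²)*(r - 5) = (-3 + r²)*(-5 + r) = (-5 + r)*(-3 + r²))
M(-10) - u(162) = (-5 - 10)*(-3 + (-10)²) - 1*(-106) = -15*(-3 + 100) + 106 = -15*97 + 106 = -1455 + 106 = -1349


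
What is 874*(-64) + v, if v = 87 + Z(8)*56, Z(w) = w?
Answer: -55401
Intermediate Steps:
v = 535 (v = 87 + 8*56 = 87 + 448 = 535)
874*(-64) + v = 874*(-64) + 535 = -55936 + 535 = -55401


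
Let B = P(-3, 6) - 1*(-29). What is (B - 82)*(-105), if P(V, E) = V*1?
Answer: 5880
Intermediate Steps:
P(V, E) = V
B = 26 (B = -3 - 1*(-29) = -3 + 29 = 26)
(B - 82)*(-105) = (26 - 82)*(-105) = -56*(-105) = 5880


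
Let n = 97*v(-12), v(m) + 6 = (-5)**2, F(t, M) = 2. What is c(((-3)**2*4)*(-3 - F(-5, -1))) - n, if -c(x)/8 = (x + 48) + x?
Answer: 653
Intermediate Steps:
v(m) = 19 (v(m) = -6 + (-5)**2 = -6 + 25 = 19)
c(x) = -384 - 16*x (c(x) = -8*((x + 48) + x) = -8*((48 + x) + x) = -8*(48 + 2*x) = -384 - 16*x)
n = 1843 (n = 97*19 = 1843)
c(((-3)**2*4)*(-3 - F(-5, -1))) - n = (-384 - 16*(-3)**2*4*(-3 - 1*2)) - 1*1843 = (-384 - 16*9*4*(-3 - 2)) - 1843 = (-384 - 576*(-5)) - 1843 = (-384 - 16*(-180)) - 1843 = (-384 + 2880) - 1843 = 2496 - 1843 = 653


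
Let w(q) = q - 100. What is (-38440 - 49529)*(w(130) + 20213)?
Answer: -1780756467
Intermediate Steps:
w(q) = -100 + q
(-38440 - 49529)*(w(130) + 20213) = (-38440 - 49529)*((-100 + 130) + 20213) = -87969*(30 + 20213) = -87969*20243 = -1780756467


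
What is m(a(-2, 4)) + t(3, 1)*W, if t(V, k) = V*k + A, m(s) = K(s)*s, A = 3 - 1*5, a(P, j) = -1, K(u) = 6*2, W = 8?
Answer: -4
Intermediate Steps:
K(u) = 12
A = -2 (A = 3 - 5 = -2)
m(s) = 12*s
t(V, k) = -2 + V*k (t(V, k) = V*k - 2 = -2 + V*k)
m(a(-2, 4)) + t(3, 1)*W = 12*(-1) + (-2 + 3*1)*8 = -12 + (-2 + 3)*8 = -12 + 1*8 = -12 + 8 = -4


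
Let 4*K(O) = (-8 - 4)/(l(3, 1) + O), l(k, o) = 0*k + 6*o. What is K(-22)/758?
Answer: 3/12128 ≈ 0.00024736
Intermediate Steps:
l(k, o) = 6*o (l(k, o) = 0 + 6*o = 6*o)
K(O) = -3/(6 + O) (K(O) = ((-8 - 4)/(6*1 + O))/4 = (-12/(6 + O))/4 = -3/(6 + O))
K(-22)/758 = -3/(6 - 22)/758 = -3/(-16)*(1/758) = -3*(-1/16)*(1/758) = (3/16)*(1/758) = 3/12128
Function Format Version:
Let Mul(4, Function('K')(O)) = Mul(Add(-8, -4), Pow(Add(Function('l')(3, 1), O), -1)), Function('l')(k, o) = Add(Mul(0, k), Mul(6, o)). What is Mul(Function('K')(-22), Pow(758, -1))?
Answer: Rational(3, 12128) ≈ 0.00024736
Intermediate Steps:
Function('l')(k, o) = Mul(6, o) (Function('l')(k, o) = Add(0, Mul(6, o)) = Mul(6, o))
Function('K')(O) = Mul(-3, Pow(Add(6, O), -1)) (Function('K')(O) = Mul(Rational(1, 4), Mul(Add(-8, -4), Pow(Add(Mul(6, 1), O), -1))) = Mul(Rational(1, 4), Mul(-12, Pow(Add(6, O), -1))) = Mul(-3, Pow(Add(6, O), -1)))
Mul(Function('K')(-22), Pow(758, -1)) = Mul(Mul(-3, Pow(Add(6, -22), -1)), Pow(758, -1)) = Mul(Mul(-3, Pow(-16, -1)), Rational(1, 758)) = Mul(Mul(-3, Rational(-1, 16)), Rational(1, 758)) = Mul(Rational(3, 16), Rational(1, 758)) = Rational(3, 12128)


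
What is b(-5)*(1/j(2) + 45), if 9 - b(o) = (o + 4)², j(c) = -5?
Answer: 1792/5 ≈ 358.40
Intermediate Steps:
b(o) = 9 - (4 + o)² (b(o) = 9 - (o + 4)² = 9 - (4 + o)²)
b(-5)*(1/j(2) + 45) = (9 - (4 - 5)²)*(1/(-5) + 45) = (9 - 1*(-1)²)*(-⅕ + 45) = (9 - 1*1)*(224/5) = (9 - 1)*(224/5) = 8*(224/5) = 1792/5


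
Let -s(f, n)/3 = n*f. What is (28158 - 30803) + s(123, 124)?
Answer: -48401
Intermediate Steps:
s(f, n) = -3*f*n (s(f, n) = -3*n*f = -3*f*n)
(28158 - 30803) + s(123, 124) = (28158 - 30803) - 3*123*124 = -2645 - 45756 = -48401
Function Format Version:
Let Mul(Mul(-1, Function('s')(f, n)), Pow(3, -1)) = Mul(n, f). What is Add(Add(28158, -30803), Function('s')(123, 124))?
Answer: -48401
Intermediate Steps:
Function('s')(f, n) = Mul(-3, f, n) (Function('s')(f, n) = Mul(-3, Mul(n, f)) = Mul(-3, Mul(f, n)) = Mul(-3, f, n))
Add(Add(28158, -30803), Function('s')(123, 124)) = Add(Add(28158, -30803), Mul(-3, 123, 124)) = Add(-2645, -45756) = -48401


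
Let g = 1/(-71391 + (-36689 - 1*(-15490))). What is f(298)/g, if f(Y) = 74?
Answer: -6851660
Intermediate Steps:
g = -1/92590 (g = 1/(-71391 + (-36689 + 15490)) = 1/(-71391 - 21199) = 1/(-92590) = -1/92590 ≈ -1.0800e-5)
f(298)/g = 74/(-1/92590) = 74*(-92590) = -6851660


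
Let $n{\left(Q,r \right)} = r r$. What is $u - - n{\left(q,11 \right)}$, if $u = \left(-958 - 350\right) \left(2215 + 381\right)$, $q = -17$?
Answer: $-3395447$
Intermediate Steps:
$n{\left(Q,r \right)} = r^{2}$
$u = -3395568$ ($u = \left(-1308\right) 2596 = -3395568$)
$u - - n{\left(q,11 \right)} = -3395568 - - 11^{2} = -3395568 - \left(-1\right) 121 = -3395568 - -121 = -3395568 + 121 = -3395447$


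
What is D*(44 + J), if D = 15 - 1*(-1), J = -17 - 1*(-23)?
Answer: 800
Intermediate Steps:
J = 6 (J = -17 + 23 = 6)
D = 16 (D = 15 + 1 = 16)
D*(44 + J) = 16*(44 + 6) = 16*50 = 800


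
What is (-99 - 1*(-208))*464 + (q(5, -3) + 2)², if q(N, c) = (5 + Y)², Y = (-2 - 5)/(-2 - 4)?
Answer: 67622977/1296 ≈ 52178.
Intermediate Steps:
Y = 7/6 (Y = -7/(-6) = -7*(-⅙) = 7/6 ≈ 1.1667)
q(N, c) = 1369/36 (q(N, c) = (5 + 7/6)² = (37/6)² = 1369/36)
(-99 - 1*(-208))*464 + (q(5, -3) + 2)² = (-99 - 1*(-208))*464 + (1369/36 + 2)² = (-99 + 208)*464 + (1441/36)² = 109*464 + 2076481/1296 = 50576 + 2076481/1296 = 67622977/1296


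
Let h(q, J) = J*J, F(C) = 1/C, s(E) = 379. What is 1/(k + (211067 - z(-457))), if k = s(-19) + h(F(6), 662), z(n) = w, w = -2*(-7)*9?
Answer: 1/649564 ≈ 1.5395e-6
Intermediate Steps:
w = 126 (w = 14*9 = 126)
h(q, J) = J²
z(n) = 126
k = 438623 (k = 379 + 662² = 379 + 438244 = 438623)
1/(k + (211067 - z(-457))) = 1/(438623 + (211067 - 1*126)) = 1/(438623 + (211067 - 126)) = 1/(438623 + 210941) = 1/649564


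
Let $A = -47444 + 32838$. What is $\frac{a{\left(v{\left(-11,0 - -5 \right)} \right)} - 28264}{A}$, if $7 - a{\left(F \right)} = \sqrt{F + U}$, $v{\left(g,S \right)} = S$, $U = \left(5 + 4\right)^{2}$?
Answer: $\frac{28257}{14606} + \frac{\sqrt{86}}{14606} \approx 1.9353$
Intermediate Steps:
$U = 81$ ($U = 9^{2} = 81$)
$a{\left(F \right)} = 7 - \sqrt{81 + F}$ ($a{\left(F \right)} = 7 - \sqrt{F + 81} = 7 - \sqrt{81 + F}$)
$A = -14606$
$\frac{a{\left(v{\left(-11,0 - -5 \right)} \right)} - 28264}{A} = \frac{\left(7 - \sqrt{81 + \left(0 - -5\right)}\right) - 28264}{-14606} = \left(\left(7 - \sqrt{81 + \left(0 + 5\right)}\right) - 28264\right) \left(- \frac{1}{14606}\right) = \left(\left(7 - \sqrt{81 + 5}\right) - 28264\right) \left(- \frac{1}{14606}\right) = \left(\left(7 - \sqrt{86}\right) - 28264\right) \left(- \frac{1}{14606}\right) = \left(-28257 - \sqrt{86}\right) \left(- \frac{1}{14606}\right) = \frac{28257}{14606} + \frac{\sqrt{86}}{14606}$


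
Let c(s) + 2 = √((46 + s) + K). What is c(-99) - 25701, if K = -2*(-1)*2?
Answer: -25703 + 7*I ≈ -25703.0 + 7.0*I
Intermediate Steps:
K = 4 (K = 2*2 = 4)
c(s) = -2 + √(50 + s) (c(s) = -2 + √((46 + s) + 4) = -2 + √(50 + s))
c(-99) - 25701 = (-2 + √(50 - 99)) - 25701 = (-2 + √(-49)) - 25701 = (-2 + 7*I) - 25701 = -25703 + 7*I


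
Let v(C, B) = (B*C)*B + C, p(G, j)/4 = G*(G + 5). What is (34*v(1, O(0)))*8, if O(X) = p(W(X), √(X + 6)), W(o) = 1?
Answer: 156944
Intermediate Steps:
p(G, j) = 4*G*(5 + G) (p(G, j) = 4*(G*(G + 5)) = 4*(G*(5 + G)) = 4*G*(5 + G))
O(X) = 24 (O(X) = 4*1*(5 + 1) = 4*1*6 = 24)
v(C, B) = C + C*B² (v(C, B) = C*B² + C = C + C*B²)
(34*v(1, O(0)))*8 = (34*(1*(1 + 24²)))*8 = (34*(1*(1 + 576)))*8 = (34*(1*577))*8 = (34*577)*8 = 19618*8 = 156944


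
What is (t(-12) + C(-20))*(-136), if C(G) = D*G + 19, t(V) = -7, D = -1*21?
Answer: -58752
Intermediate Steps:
D = -21
C(G) = 19 - 21*G (C(G) = -21*G + 19 = 19 - 21*G)
(t(-12) + C(-20))*(-136) = (-7 + (19 - 21*(-20)))*(-136) = (-7 + (19 + 420))*(-136) = (-7 + 439)*(-136) = 432*(-136) = -58752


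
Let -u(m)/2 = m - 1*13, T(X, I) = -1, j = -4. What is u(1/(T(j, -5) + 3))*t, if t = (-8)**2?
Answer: 1600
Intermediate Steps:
u(m) = 26 - 2*m (u(m) = -2*(m - 1*13) = -2*(m - 13) = -2*(-13 + m) = 26 - 2*m)
t = 64
u(1/(T(j, -5) + 3))*t = (26 - 2/(-1 + 3))*64 = (26 - 2/2)*64 = (26 - 2*1/2)*64 = (26 - 1)*64 = 25*64 = 1600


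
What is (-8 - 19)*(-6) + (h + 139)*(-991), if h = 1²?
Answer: -138578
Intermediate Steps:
h = 1
(-8 - 19)*(-6) + (h + 139)*(-991) = (-8 - 19)*(-6) + (1 + 139)*(-991) = -27*(-6) + 140*(-991) = 162 - 138740 = -138578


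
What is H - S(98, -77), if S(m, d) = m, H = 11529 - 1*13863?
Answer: -2432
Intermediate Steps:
H = -2334 (H = 11529 - 13863 = -2334)
H - S(98, -77) = -2334 - 1*98 = -2334 - 98 = -2432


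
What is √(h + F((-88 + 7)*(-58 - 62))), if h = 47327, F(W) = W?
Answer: √57047 ≈ 238.85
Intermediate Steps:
√(h + F((-88 + 7)*(-58 - 62))) = √(47327 + (-88 + 7)*(-58 - 62)) = √(47327 - 81*(-120)) = √(47327 + 9720) = √57047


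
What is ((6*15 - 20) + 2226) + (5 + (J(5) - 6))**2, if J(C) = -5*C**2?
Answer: 18172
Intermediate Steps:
((6*15 - 20) + 2226) + (5 + (J(5) - 6))**2 = ((6*15 - 20) + 2226) + (5 + (-5*5**2 - 6))**2 = ((90 - 20) + 2226) + (5 + (-5*25 - 6))**2 = (70 + 2226) + (5 + (-125 - 6))**2 = 2296 + (5 - 131)**2 = 2296 + (-126)**2 = 2296 + 15876 = 18172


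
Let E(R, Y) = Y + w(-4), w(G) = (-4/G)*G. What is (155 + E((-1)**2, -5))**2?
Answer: 21316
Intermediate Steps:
w(G) = -4
E(R, Y) = -4 + Y (E(R, Y) = Y - 4 = -4 + Y)
(155 + E((-1)**2, -5))**2 = (155 + (-4 - 5))**2 = (155 - 9)**2 = 146**2 = 21316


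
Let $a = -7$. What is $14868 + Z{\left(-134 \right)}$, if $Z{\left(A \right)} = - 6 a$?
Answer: $14910$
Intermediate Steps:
$Z{\left(A \right)} = 42$ ($Z{\left(A \right)} = \left(-6\right) \left(-7\right) = 42$)
$14868 + Z{\left(-134 \right)} = 14868 + 42 = 14910$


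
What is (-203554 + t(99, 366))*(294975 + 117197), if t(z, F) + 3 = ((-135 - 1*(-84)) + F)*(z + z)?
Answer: -58193328164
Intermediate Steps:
t(z, F) = -3 + 2*z*(-51 + F) (t(z, F) = -3 + ((-135 - 1*(-84)) + F)*(z + z) = -3 + ((-135 + 84) + F)*(2*z) = -3 + (-51 + F)*(2*z) = -3 + 2*z*(-51 + F))
(-203554 + t(99, 366))*(294975 + 117197) = (-203554 + (-3 - 102*99 + 2*366*99))*(294975 + 117197) = (-203554 + (-3 - 10098 + 72468))*412172 = (-203554 + 62367)*412172 = -141187*412172 = -58193328164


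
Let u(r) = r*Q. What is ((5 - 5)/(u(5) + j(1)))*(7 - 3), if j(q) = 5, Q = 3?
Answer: 0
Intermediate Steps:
u(r) = 3*r (u(r) = r*3 = 3*r)
((5 - 5)/(u(5) + j(1)))*(7 - 3) = ((5 - 5)/(3*5 + 5))*(7 - 3) = (0/(15 + 5))*4 = (0/20)*4 = (0*(1/20))*4 = 0*4 = 0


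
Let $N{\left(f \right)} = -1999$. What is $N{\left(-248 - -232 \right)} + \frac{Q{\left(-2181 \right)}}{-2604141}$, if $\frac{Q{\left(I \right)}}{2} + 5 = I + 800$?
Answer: $- \frac{578408343}{289349} \approx -1999.0$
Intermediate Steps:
$Q{\left(I \right)} = 1590 + 2 I$ ($Q{\left(I \right)} = -10 + 2 \left(I + 800\right) = -10 + 2 \left(800 + I\right) = -10 + \left(1600 + 2 I\right) = 1590 + 2 I$)
$N{\left(-248 - -232 \right)} + \frac{Q{\left(-2181 \right)}}{-2604141} = -1999 + \frac{1590 + 2 \left(-2181\right)}{-2604141} = -1999 + \left(1590 - 4362\right) \left(- \frac{1}{2604141}\right) = -1999 - - \frac{308}{289349} = -1999 + \frac{308}{289349} = - \frac{578408343}{289349}$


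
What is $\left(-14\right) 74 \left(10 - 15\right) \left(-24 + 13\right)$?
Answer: $-56980$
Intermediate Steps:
$\left(-14\right) 74 \left(10 - 15\right) \left(-24 + 13\right) = - 1036 \left(\left(-5\right) \left(-11\right)\right) = \left(-1036\right) 55 = -56980$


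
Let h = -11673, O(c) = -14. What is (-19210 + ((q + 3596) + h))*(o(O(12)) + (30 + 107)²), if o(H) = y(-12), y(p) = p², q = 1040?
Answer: -496409511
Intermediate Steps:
o(H) = 144 (o(H) = (-12)² = 144)
(-19210 + ((q + 3596) + h))*(o(O(12)) + (30 + 107)²) = (-19210 + ((1040 + 3596) - 11673))*(144 + (30 + 107)²) = (-19210 + (4636 - 11673))*(144 + 137²) = (-19210 - 7037)*(144 + 18769) = -26247*18913 = -496409511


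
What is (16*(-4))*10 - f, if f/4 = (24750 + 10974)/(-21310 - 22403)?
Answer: -9277808/14571 ≈ -636.73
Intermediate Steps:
f = -47632/14571 (f = 4*((24750 + 10974)/(-21310 - 22403)) = 4*(35724/(-43713)) = 4*(35724*(-1/43713)) = 4*(-11908/14571) = -47632/14571 ≈ -3.2690)
(16*(-4))*10 - f = (16*(-4))*10 - 1*(-47632/14571) = -64*10 + 47632/14571 = -640 + 47632/14571 = -9277808/14571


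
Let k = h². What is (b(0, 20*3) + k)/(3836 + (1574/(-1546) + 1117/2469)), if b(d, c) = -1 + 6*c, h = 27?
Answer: 1038244128/3660034135 ≈ 0.28367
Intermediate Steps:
k = 729 (k = 27² = 729)
(b(0, 20*3) + k)/(3836 + (1574/(-1546) + 1117/2469)) = ((-1 + 6*(20*3)) + 729)/(3836 + (1574/(-1546) + 1117/2469)) = ((-1 + 6*60) + 729)/(3836 + (1574*(-1/1546) + 1117*(1/2469))) = ((-1 + 360) + 729)/(3836 + (-787/773 + 1117/2469)) = (359 + 729)/(3836 - 1079662/1908537) = 1088/(7320068270/1908537) = 1088*(1908537/7320068270) = 1038244128/3660034135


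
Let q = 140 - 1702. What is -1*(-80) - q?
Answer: 1642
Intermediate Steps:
q = -1562
-1*(-80) - q = -1*(-80) - 1*(-1562) = 80 + 1562 = 1642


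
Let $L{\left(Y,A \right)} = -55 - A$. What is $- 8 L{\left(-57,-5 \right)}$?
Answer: $400$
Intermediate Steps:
$- 8 L{\left(-57,-5 \right)} = - 8 \left(-55 - -5\right) = - 8 \left(-55 + 5\right) = \left(-8\right) \left(-50\right) = 400$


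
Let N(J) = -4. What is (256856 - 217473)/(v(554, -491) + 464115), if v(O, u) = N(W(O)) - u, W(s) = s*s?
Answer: 39383/464602 ≈ 0.084767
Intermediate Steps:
W(s) = s**2
v(O, u) = -4 - u
(256856 - 217473)/(v(554, -491) + 464115) = (256856 - 217473)/((-4 - 1*(-491)) + 464115) = 39383/((-4 + 491) + 464115) = 39383/(487 + 464115) = 39383/464602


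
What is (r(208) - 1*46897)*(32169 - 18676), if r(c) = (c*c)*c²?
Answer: 25255209698907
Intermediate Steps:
r(c) = c⁴ (r(c) = c²*c² = c⁴)
(r(208) - 1*46897)*(32169 - 18676) = (208⁴ - 1*46897)*(32169 - 18676) = (1871773696 - 46897)*13493 = 1871726799*13493 = 25255209698907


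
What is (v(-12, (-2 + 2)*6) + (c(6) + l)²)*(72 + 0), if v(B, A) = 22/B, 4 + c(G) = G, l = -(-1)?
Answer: 516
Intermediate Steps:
l = 1 (l = -1*(-1) = 1)
c(G) = -4 + G
(v(-12, (-2 + 2)*6) + (c(6) + l)²)*(72 + 0) = (22/(-12) + ((-4 + 6) + 1)²)*(72 + 0) = (22*(-1/12) + (2 + 1)²)*72 = (-11/6 + 3²)*72 = (-11/6 + 9)*72 = (43/6)*72 = 516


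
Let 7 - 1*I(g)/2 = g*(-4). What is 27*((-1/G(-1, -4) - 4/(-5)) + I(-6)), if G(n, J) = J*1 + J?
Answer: -35721/40 ≈ -893.03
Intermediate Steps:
G(n, J) = 2*J (G(n, J) = J + J = 2*J)
I(g) = 14 + 8*g (I(g) = 14 - 2*g*(-4) = 14 - (-8)*g = 14 + 8*g)
27*((-1/G(-1, -4) - 4/(-5)) + I(-6)) = 27*((-1/(2*(-4)) - 4/(-5)) + (14 + 8*(-6))) = 27*((-1/(-8) - 4*(-1/5)) + (14 - 48)) = 27*((-1*(-1/8) + 4/5) - 34) = 27*((1/8 + 4/5) - 34) = 27*(37/40 - 34) = 27*(-1323/40) = -35721/40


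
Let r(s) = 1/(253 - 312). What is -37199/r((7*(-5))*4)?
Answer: 2194741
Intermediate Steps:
r(s) = -1/59 (r(s) = 1/(-59) = -1/59)
-37199/r((7*(-5))*4) = -37199/(-1/59) = -37199*(-59) = 2194741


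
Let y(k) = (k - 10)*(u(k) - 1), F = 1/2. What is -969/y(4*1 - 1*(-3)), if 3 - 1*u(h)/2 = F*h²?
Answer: -323/44 ≈ -7.3409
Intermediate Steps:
F = ½ ≈ 0.50000
u(h) = 6 - h²
y(k) = (-10 + k)*(5 - k²) (y(k) = (k - 10)*((6 - k²) - 1) = (-10 + k)*(5 - k²))
-969/y(4*1 - 1*(-3)) = -969/(-50 - (4*1 - 1*(-3))³ + 5*(4*1 - 1*(-3)) + 10*(4*1 - 1*(-3))²) = -969/(-50 - (4 + 3)³ + 5*(4 + 3) + 10*(4 + 3)²) = -969/(-50 - 1*7³ + 5*7 + 10*7²) = -969/(-50 - 1*343 + 35 + 10*49) = -969/(-50 - 343 + 35 + 490) = -969/132 = -969*1/132 = -323/44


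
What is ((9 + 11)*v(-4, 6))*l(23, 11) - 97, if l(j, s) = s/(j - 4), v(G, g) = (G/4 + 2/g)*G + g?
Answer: 191/57 ≈ 3.3509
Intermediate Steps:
v(G, g) = g + G*(2/g + G/4) (v(G, g) = (G*(¼) + 2/g)*G + g = (G/4 + 2/g)*G + g = (2/g + G/4)*G + g = G*(2/g + G/4) + g = g + G*(2/g + G/4))
l(j, s) = s/(-4 + j)
((9 + 11)*v(-4, 6))*l(23, 11) - 97 = ((9 + 11)*(6 + (¼)*(-4)² + 2*(-4)/6))*(11/(-4 + 23)) - 97 = (20*(6 + (¼)*16 + 2*(-4)*(⅙)))*(11/19) - 97 = (20*(6 + 4 - 4/3))*(11*(1/19)) - 97 = (20*(26/3))*(11/19) - 97 = (520/3)*(11/19) - 97 = 5720/57 - 97 = 191/57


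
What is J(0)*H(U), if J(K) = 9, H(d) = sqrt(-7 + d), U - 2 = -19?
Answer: 18*I*sqrt(6) ≈ 44.091*I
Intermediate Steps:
U = -17 (U = 2 - 19 = -17)
J(0)*H(U) = 9*sqrt(-7 - 17) = 9*sqrt(-24) = 9*(2*I*sqrt(6)) = 18*I*sqrt(6)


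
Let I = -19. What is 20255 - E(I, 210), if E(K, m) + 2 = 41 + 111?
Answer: 20105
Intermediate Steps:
E(K, m) = 150 (E(K, m) = -2 + (41 + 111) = -2 + 152 = 150)
20255 - E(I, 210) = 20255 - 1*150 = 20255 - 150 = 20105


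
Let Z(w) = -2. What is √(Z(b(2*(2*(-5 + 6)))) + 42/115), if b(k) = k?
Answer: 2*I*√5405/115 ≈ 1.2786*I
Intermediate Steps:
√(Z(b(2*(2*(-5 + 6)))) + 42/115) = √(-2 + 42/115) = √(-188/115) = 2*I*√5405/115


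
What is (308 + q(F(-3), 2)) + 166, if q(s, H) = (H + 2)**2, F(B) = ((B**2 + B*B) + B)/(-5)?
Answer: 490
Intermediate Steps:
F(B) = -2*B**2/5 - B/5 (F(B) = ((B**2 + B**2) + B)*(-1/5) = (2*B**2 + B)*(-1/5) = (B + 2*B**2)*(-1/5) = -2*B**2/5 - B/5)
q(s, H) = (2 + H)**2
(308 + q(F(-3), 2)) + 166 = (308 + (2 + 2)**2) + 166 = (308 + 4**2) + 166 = (308 + 16) + 166 = 324 + 166 = 490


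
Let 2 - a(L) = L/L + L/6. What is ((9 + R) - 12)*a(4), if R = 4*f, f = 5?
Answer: 17/3 ≈ 5.6667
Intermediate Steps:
R = 20 (R = 4*5 = 20)
a(L) = 1 - L/6 (a(L) = 2 - (L/L + L/6) = 2 - (1 + L*(1/6)) = 2 - (1 + L/6) = 2 + (-1 - L/6) = 1 - L/6)
((9 + R) - 12)*a(4) = ((9 + 20) - 12)*(1 - 1/6*4) = (29 - 12)*(1 - 2/3) = 17*(1/3) = 17/3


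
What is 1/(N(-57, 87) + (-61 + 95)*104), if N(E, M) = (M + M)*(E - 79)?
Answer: -1/20128 ≈ -4.9682e-5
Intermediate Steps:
N(E, M) = 2*M*(-79 + E) (N(E, M) = (2*M)*(-79 + E) = 2*M*(-79 + E))
1/(N(-57, 87) + (-61 + 95)*104) = 1/(2*87*(-79 - 57) + (-61 + 95)*104) = 1/(2*87*(-136) + 34*104) = 1/(-23664 + 3536) = 1/(-20128) = -1/20128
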